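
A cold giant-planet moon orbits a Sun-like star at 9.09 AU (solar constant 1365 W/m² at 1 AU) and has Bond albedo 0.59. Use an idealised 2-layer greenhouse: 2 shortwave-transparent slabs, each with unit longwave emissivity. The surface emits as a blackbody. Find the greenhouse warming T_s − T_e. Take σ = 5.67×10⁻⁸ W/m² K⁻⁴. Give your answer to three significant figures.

Irradiance scales as 1/d², so S = 1365 W/m² × (1/9.09)² = 16.52 W/m².
OLR = S(1−α)/4 = 1.693 W/m²; the top layer radiates at T_e = 73.92 K.
Surface: T_s = (3)^¼·T_e = 97.29 K.
Warming: T_s − T_e = 23.37 K.

23.4 kelvin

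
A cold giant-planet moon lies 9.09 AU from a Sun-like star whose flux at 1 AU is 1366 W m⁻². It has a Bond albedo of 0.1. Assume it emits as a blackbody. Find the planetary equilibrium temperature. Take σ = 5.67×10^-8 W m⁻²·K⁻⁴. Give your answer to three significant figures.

90.0 K

By the inverse-square law, S = 1366/9.09² = 16.53 W m⁻².
Averaging over the sphere, the absorbed flux is S(1−α)/4 = 3.720 W m⁻².
Balancing against σT⁴: T = (3.720/5.67×10⁻⁸)^(1/4) = 90.00 K.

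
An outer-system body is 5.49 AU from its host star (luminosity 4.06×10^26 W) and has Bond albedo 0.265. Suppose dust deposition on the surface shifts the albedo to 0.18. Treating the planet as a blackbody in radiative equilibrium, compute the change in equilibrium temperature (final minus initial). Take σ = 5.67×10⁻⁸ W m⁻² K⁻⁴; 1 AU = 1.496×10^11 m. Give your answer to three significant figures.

d = 5.49 × 1.496×10^11 m = 8.213×10^11 m.
Spreading L over a sphere of radius d: S = 4.06×10^26/(4π·8.21×10^11²) = 47.90 W m⁻².
Initial: T₁ = [S(1−0.265)/(4σ)]^(1/4) = 111.6 K.
With α = 0.18, T₂ = 114.7 K.
ΔT = T₂ − T₁ = 3.096 K.

3.10 K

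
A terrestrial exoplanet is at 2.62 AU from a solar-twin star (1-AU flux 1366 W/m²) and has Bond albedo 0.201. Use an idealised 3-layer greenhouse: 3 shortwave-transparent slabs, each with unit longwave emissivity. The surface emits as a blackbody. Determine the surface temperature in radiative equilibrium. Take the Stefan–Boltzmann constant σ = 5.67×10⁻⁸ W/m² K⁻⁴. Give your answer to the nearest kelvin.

Irradiance scales as 1/d², so S = 1366 W/m² × (1/2.62)² = 199.0 W/m².
Top-of-atmosphere balance: σT_e⁴ = S(1−α)/4 = 39.75 W/m² → T_e = 162.7 K.
With N = 3 opaque layers, T_s = (N+1)^(1/4)·T_e = 4^(1/4)·162.7 = 230.1 K.

230 K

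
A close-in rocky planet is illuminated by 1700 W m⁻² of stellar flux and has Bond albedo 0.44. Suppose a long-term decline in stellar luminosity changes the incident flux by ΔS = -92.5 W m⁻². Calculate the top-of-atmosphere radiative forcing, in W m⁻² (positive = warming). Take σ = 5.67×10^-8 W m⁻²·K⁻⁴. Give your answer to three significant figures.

-13.0 W m⁻²

ΔF = Δ[S(1−α)]/4 = (1−0.44)·-92.5/4 = -12.95 W m⁻².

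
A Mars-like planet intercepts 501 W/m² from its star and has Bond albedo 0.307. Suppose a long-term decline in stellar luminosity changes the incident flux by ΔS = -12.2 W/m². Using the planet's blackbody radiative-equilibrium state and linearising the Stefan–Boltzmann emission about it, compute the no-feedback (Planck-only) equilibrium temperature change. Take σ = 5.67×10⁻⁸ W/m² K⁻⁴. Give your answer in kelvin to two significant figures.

-1.2 kelvin

Unperturbed T_e = [501.0·(1−0.307)/(4σ)]^¼ = 197.8 K.
ΔF = Δ[S(1−α)]/4 = (1−0.307)·-12.2/4 = -2.114 W/m².
The Planck feedback parameter is 4σT_e³ = 1.755 W/m²/K.
ΔT₀ = ΔF/λ_P = -2.114/1.755 = -1.20 K.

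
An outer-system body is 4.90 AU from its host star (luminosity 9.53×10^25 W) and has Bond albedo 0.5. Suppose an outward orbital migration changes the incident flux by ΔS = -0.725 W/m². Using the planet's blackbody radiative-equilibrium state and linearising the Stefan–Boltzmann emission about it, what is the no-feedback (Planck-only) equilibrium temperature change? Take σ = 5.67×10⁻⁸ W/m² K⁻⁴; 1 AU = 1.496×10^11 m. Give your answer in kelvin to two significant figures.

-0.96 K

Orbital distance: d = 4.90 AU = 7.330×10^11 m.
Flux at the orbit: S = L/(4πd²) = 9.53×10^25/(4π·(7.33×10^11)²) = 14.11 W/m².
Reference equilibrium: T_e = [S(1−α)/(4σ)]^(1/4) = 74.69 K.
Only a fraction (1−α) is absorbed and it's spread over 4πR², so ΔF = (1−α)ΔS/4 = -0.09062 W/m².
The Planck feedback parameter is 4σT_e³ = 0.09448 W/m²/K.
Hence the no-feedback warming is ΔF/(4σT_e³) = -0.959 K.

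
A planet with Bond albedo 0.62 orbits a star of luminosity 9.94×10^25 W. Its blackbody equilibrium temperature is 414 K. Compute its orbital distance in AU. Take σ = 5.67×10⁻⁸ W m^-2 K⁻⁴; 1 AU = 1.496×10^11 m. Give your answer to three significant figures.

0.142 AU

The flux needed for this T is 4σT⁴/(1−0.62) = 17530 W m^-2.
S = L/(4πd²) → d = √(L/4πS) = √(9.94×10^25/(4π·17530)) = 2.124×10^10 m = 0.1420 AU.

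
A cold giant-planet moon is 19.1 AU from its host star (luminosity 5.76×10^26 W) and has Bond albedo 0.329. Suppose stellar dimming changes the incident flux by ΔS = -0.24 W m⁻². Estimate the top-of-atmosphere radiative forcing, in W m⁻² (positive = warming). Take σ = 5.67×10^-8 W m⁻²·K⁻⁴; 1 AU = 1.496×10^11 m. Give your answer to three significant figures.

Orbital distance: d = 19.1 AU = 2.857×10^12 m.
S = L/(4πd²) = 5.614 W m⁻².
Only a fraction (1−α) is absorbed and it's spread over 4πR², so ΔF = (1−α)ΔS/4 = -0.04026 W m⁻².

-0.0403 W m⁻²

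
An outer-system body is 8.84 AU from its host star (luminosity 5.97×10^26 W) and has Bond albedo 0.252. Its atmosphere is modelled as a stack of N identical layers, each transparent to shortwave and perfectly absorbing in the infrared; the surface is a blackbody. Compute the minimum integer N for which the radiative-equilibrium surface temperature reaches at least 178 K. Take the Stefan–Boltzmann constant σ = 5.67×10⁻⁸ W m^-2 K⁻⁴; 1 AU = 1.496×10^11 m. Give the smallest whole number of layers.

11

Orbital distance: d = 8.84 AU = 1.322×10^12 m.
Spreading L over a sphere of radius d: S = 5.97×10^26/(4π·1.32×10^12²) = 27.16 W m^-2.
Top-of-atmosphere balance: σT_e⁴ = S(1−α)/4 = 5.080 W m^-2 → T_e = 97.29 K.
Need (N+1)T_e⁴ ≥ T_s⁴, i.e. N+1 ≥ (178/97.29)⁴ = 11.205.
So N ≥ 10.205; the smallest integer is N = 11.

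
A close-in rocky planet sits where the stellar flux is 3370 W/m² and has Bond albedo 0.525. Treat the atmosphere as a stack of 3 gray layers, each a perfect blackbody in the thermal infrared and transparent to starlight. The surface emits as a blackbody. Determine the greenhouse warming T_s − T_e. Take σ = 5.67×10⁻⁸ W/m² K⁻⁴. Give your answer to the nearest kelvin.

120 K

Top-of-atmosphere balance: σT_e⁴ = S(1−α)/4 = 400.2 W/m² → T_e = 289.8 K.
T_s = (N+1)^(1/4)·T_e = 409.9 K.
Warming: T_s − T_e = 120.1 K.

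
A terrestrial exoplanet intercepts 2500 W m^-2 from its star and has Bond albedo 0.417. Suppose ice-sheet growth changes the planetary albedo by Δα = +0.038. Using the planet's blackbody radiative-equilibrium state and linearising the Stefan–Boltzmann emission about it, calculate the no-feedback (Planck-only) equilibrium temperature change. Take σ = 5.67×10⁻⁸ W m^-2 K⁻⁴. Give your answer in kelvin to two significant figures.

Reference equilibrium: T_e = [S(1−α)/(4σ)]^(1/4) = 283.1 K.
ΔF = −(S/4)Δα = −(2500/4)×(+0.038) = -23.75 W m^-2.
Linearising σT⁴ gives d(σT⁴)/dT = 4σT_e³ = 5.148 W m^-2 per K.
ΔT₀ = ΔF/λ_P = -23.75/5.148 = -4.61 K.

-4.6 K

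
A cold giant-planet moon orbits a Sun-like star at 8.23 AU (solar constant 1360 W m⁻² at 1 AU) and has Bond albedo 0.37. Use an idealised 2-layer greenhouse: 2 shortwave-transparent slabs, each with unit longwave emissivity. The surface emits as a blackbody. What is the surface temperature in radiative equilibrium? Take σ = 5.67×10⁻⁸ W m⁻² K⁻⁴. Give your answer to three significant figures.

Irradiance scales as 1/d², so S = 1360 W m⁻² × (1/8.23)² = 20.08 W m⁻².
The effective emission temperature is T_e = [S(1−α)/(4σ)]^¼ = 86.42 K.
With N = 2 opaque layers, T_s = (N+1)^(1/4)·T_e = 3^(1/4)·86.42 = 113.7 K.

114 K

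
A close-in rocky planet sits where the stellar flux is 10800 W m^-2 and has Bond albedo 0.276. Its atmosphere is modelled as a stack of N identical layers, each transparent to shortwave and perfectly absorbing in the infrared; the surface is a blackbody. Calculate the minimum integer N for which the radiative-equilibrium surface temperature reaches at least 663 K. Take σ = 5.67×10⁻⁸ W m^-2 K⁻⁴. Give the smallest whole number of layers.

The effective emission temperature is T_e = [S(1−α)/(4σ)]^¼ = 430.9 K.
T_s = (N+1)^(1/4)·T_e ≥ 663 K requires N+1 ≥ (T_s/T_e)⁴ = (663/430.9)⁴ = 5.604.
So N ≥ 4.604; the smallest integer is N = 5.

5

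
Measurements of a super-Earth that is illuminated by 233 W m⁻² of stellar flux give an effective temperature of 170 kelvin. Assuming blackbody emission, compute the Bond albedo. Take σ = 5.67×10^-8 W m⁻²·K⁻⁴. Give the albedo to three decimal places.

0.187

Energy balance: S(1−α)/4 = σT⁴, so 1−α = 4σT⁴/S.
4σT⁴ = 4·5.67×10⁻⁸·(170)⁴ = 189.4 W m⁻².
Hence α = 1 − 189.4/233.0 = 0.1870.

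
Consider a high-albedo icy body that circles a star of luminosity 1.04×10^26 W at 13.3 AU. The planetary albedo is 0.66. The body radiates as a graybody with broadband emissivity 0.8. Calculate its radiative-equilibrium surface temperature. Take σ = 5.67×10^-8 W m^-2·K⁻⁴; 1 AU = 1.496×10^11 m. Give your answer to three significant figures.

d = 13.3 × 1.496×10^11 m = 1.990×10^12 m.
Spreading L over a sphere of radius d: S = 1.04×10^26/(4π·1.99×10^12²) = 2.091 W m^-2.
The planet absorbs (1−α)S over its disc πR² and re-emits over 4πR², so the mean absorbed flux is (1−0.66)·2.091/4 = 0.1777 W m^-2.
Equating to εσT⁴ with ε = 0.8: T = (0.1777/0.8σ)^(1/4) = 44.49 K.

44.5 kelvin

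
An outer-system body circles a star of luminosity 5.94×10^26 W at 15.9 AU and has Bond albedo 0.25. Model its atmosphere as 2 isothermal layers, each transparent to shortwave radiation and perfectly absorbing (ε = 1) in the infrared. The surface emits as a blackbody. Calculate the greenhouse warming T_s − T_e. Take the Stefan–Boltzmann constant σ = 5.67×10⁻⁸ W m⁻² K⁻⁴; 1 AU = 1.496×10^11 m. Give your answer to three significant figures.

Orbital distance: d = 15.9 AU = 2.379×10^12 m.
Flux at the orbit: S = L/(4πd²) = 5.94×10^26/(4π·(2.38×10^12)²) = 8.354 W m⁻².
OLR = S(1−α)/4 = 1.566 W m⁻²; the top layer radiates at T_e = 72.50 K.
Surface: T_s = (3)^¼·T_e = 95.41 K.
So the greenhouse effect raises the surface by 95.41 − 72.50 = 22.92 K.

22.9 K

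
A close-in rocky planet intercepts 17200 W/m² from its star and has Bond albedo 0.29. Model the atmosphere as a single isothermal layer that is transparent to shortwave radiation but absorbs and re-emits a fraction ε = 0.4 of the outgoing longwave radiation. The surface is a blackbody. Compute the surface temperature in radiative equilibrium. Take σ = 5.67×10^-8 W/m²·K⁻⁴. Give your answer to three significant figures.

The planet radiates to space at T_e = [S(1−α)/(4σ)]^(1/4) = 481.7 K.
Surface balance with a leaky layer gives σT_s⁴ = σT_e⁴·2/(2−ε), so T_s = T_e·[2/(2−0.4)]^(1/4) = 509.3 K.

509 K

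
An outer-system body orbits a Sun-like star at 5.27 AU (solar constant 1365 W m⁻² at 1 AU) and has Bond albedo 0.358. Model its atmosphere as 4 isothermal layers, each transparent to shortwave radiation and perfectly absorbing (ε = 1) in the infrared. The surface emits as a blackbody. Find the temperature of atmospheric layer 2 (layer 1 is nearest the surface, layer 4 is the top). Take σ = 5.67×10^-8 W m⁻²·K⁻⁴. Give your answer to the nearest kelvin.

Flux at the orbit: S = 1365/(5.27)² = 49.15 W m⁻².
Top-of-atmosphere balance: σT_e⁴ = S(1−α)/4 = 7.888 W m⁻² → T_e = 108.6 K.
In the N-layer model, layer k (counted from the surface) has T_k = (N+1−k)^(1/4)·T_e.
With k = 2: T_2 = (4+1−2)^¼·108.6 K = 142.9 K.

143 K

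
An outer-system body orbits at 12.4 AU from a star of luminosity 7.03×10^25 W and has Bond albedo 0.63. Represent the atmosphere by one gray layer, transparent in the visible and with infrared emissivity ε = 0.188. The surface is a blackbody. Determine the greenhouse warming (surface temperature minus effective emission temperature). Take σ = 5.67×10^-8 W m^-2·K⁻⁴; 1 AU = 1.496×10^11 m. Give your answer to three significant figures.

1.01 kelvin

Orbital distance: d = 12.4 AU = 1.855×10^12 m.
Flux at the orbit: S = L/(4πd²) = 7.03×10^25/(4π·(1.86×10^12)²) = 1.626 W m^-2.
At the top of the atmosphere, σT_e⁴ = S(1−α)/4 = 0.1504 W m^-2, giving T_e = 40.36 K.
For a single slab of emissivity ε, T_s⁴ = 2T_e⁴/(2−ε); thus T_s = 40.36·(1.104)^(1/4) = 41.36 K.
T_s − T_e = 41.36 − 40.36 = 1.008 K.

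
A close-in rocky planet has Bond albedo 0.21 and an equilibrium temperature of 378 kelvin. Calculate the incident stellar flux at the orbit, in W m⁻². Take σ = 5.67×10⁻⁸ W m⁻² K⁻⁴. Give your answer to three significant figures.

From S(1−α)/4 = σT⁴: S = 4σT⁴/(1−α).
σT⁴ = 5.67×10⁻⁸·(378)⁴ = 1158 W m⁻².
S = 4·1158/0.79 = 5861 W m⁻².

5860 W m⁻²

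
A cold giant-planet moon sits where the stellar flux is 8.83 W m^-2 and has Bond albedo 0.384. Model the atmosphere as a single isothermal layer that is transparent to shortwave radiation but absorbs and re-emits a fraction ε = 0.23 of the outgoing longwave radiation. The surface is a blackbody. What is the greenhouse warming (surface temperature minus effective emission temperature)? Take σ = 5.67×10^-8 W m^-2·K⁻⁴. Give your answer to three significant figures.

The planet radiates to space at T_e = [S(1−α)/(4σ)]^(1/4) = 69.98 K.
Surface balance with a leaky layer gives σT_s⁴ = σT_e⁴·2/(2−ε), so T_s = T_e·[2/(2−0.23)]^(1/4) = 72.15 K.
The atmosphere warms the surface by 2.170 K.

2.17 K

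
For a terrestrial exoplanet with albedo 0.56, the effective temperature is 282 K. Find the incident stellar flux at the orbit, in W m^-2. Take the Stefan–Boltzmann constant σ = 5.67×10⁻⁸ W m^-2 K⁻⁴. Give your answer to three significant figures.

3260 W m^-2

From S(1−α)/4 = σT⁴: S = 4σT⁴/(1−α).
The emitted flux is σT⁴ = 358.6 W m^-2.
S = 4·358.6/0.44 = 3260 W m^-2.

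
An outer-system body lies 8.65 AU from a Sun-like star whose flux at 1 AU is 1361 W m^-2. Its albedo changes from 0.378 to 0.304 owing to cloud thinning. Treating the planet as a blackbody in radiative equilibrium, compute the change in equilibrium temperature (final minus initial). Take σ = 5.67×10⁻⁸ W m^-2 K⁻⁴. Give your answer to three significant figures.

2.40 K

Irradiance scales as 1/d², so S = 1361 W m^-2 × (1/8.65)² = 18.19 W m^-2.
Initial: T₁ = [S(1−0.378)/(4σ)]^(1/4) = 84.04 K.
With α = 0.304, T₂ = 86.44 K.
Change: 86.44 − 84.04 = 2.395 K.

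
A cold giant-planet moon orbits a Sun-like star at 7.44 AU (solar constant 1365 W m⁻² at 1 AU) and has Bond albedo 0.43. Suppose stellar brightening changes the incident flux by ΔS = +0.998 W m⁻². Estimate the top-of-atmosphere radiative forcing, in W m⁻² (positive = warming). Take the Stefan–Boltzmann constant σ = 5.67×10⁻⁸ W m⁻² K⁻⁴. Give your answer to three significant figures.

Irradiance scales as 1/d², so S = 1365 W m⁻² × (1/7.44)² = 24.66 W m⁻².
TOA radiative forcing: ΔF = (1−α)ΔS/4 = 0.57·(+0.998)/4 = 0.1422 W m⁻².

0.142 W m⁻²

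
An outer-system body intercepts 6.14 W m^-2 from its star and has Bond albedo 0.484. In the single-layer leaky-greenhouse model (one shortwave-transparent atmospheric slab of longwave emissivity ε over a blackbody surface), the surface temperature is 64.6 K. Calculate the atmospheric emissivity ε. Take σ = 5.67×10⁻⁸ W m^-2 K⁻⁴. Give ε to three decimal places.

Effective temperature: T_e = [S(1−α)/(4σ)]^(1/4) = 61.14 K.
Inverting T_s⁴ = 2T_e⁴/(2−ε): (T_e/T_s)⁴ = 0.8021, so ε = 2(1 − 0.8021) = 0.3957.

0.396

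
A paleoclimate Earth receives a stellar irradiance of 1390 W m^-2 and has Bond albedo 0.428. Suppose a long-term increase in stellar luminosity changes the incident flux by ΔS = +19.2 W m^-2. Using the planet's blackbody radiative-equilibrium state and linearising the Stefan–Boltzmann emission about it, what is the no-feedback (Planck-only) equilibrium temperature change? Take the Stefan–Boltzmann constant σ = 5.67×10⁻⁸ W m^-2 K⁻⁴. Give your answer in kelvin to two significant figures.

0.84 K

The baseline emission temperature is T_e = 243.3 K.
ΔF = Δ[S(1−α)]/4 = (1−0.428)·+19.2/4 = 2.746 W m^-2.
Linearising σT⁴ gives d(σT⁴)/dT = 4σT_e³ = 3.268 W m^-2 per K.
Hence the no-feedback warming is ΔF/(4σT_e³) = 0.840 K.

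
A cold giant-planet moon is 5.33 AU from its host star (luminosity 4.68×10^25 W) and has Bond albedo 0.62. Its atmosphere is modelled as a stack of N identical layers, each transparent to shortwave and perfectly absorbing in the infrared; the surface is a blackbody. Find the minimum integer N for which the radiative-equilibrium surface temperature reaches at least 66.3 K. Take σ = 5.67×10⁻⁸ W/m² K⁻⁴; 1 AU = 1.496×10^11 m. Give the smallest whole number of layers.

Orbital distance: d = 5.33 AU = 7.974×10^11 m.
Spreading L over a sphere of radius d: S = 4.68×10^25/(4π·7.97×10^11²) = 5.858 W/m².
OLR = S(1−α)/4 = 0.5565 W/m²; the top layer radiates at T_e = 55.97 K.
Since T_s⁴ = (N+1)T_e⁴, we need N ≥ (T_s/T_e)⁴ − 1 = 0.969.
Rounding up, N = 1.

1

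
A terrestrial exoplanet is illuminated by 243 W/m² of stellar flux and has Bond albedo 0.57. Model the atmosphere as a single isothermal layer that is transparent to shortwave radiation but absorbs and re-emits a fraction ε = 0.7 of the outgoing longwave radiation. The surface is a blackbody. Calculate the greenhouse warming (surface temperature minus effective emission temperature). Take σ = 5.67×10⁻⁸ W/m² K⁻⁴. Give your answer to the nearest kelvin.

At the top of the atmosphere, σT_e⁴ = S(1−α)/4 = 26.12 W/m², giving T_e = 146.5 K.
For a single slab of emissivity ε, T_s⁴ = 2T_e⁴/(2−ε); thus T_s = 146.5·(1.538)^(1/4) = 163.2 K.
The atmosphere warms the surface by 16.66 K.

17 K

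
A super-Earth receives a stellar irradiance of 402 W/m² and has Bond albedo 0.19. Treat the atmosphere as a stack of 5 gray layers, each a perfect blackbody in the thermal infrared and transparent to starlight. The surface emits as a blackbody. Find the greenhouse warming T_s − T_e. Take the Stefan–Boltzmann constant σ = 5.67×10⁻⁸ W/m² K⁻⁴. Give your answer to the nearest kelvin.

OLR = S(1−α)/4 = 81.41 W/m²; the top layer radiates at T_e = 194.7 K.
T_s = (N+1)^(1/4)·T_e = 304.7 K.
So the greenhouse effect raises the surface by 304.7 − 194.7 = 110.0 K.

110 K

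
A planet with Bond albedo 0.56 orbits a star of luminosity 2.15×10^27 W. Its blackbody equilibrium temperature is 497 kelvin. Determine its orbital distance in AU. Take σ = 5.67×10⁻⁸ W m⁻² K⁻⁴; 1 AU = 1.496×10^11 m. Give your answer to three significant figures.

0.493 AU

Required flux: S = 4σT⁴/(1−α) = 31450 W m⁻².
S = L/(4πd²) → d = √(L/4πS) = √(2.15×10^27/(4π·31450)) = 7.376×10^10 m = 0.4930 AU.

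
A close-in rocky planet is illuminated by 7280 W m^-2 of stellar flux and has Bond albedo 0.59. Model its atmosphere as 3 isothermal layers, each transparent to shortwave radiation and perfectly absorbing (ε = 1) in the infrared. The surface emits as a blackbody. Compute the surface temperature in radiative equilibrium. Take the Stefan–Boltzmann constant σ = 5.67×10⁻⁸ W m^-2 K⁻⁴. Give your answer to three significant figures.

OLR = S(1−α)/4 = 746.2 W m^-2; the top layer radiates at T_e = 338.7 K.
Layer-by-layer balance gives σT_s⁴ = (N+1)σT_e⁴, so T_s = 4^¼·338.7 = 479.0 K.

479 kelvin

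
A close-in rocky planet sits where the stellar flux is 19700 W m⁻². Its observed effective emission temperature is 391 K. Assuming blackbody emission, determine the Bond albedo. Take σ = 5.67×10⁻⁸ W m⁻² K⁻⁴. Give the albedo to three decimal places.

Rearranging the radiative balance, α = 1 − 4σT⁴/S.
σT⁴ = 1325 W m⁻², so 4σT⁴ = 5301 W m⁻².
1−α = 5301/19700 = 0.2691, so α = 0.7309.

0.731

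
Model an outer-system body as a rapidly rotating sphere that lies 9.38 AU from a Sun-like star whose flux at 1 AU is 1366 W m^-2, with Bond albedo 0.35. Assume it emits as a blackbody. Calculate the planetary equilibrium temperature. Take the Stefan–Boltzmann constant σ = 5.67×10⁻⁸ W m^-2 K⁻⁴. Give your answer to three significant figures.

81.7 K

Flux at the orbit: S = 1366/(9.38)² = 15.53 W m^-2.
Averaging over the sphere, the absorbed flux is S(1−α)/4 = 2.523 W m^-2.
In equilibrium σT⁴ equals this, so T = 81.67 K.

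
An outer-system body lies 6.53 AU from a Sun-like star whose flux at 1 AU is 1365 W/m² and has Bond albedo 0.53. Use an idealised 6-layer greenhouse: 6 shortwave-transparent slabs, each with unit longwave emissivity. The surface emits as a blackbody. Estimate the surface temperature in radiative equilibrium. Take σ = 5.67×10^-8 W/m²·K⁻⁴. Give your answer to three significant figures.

Flux at the orbit: S = 1365/(6.53)² = 32.01 W/m².
Top-of-atmosphere balance: σT_e⁴ = S(1−α)/4 = 3.761 W/m² → T_e = 90.25 K.
For an N-layer opaque stack, T_s⁴ = (N+1)T_e⁴, hence T_s = (7)^(1/4)×90.25 K = 146.8 K.

147 K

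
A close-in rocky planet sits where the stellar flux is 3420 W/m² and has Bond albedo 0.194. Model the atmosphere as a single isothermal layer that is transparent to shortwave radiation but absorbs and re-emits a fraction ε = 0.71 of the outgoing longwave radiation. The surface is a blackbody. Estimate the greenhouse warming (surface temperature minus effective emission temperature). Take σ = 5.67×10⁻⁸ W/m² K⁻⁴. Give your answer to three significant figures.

The planet radiates to space at T_e = [S(1−α)/(4σ)]^(1/4) = 332.0 K.
For a single slab of emissivity ε, T_s⁴ = 2T_e⁴/(2−ε); thus T_s = 332.0·(1.55)^(1/4) = 370.5 K.
T_s − T_e = 370.5 − 332.0 = 38.47 K.

38.5 K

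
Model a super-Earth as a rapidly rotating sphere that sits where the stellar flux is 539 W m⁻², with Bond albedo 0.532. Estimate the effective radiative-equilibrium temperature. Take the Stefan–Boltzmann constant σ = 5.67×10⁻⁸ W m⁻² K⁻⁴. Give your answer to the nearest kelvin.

183 K

The planet absorbs (1−α)S over its disc πR² and re-emits over 4πR², so the mean absorbed flux is (1−0.532)·539.0/4 = 63.06 W m⁻².
In equilibrium σT⁴ equals this, so T = 182.6 K.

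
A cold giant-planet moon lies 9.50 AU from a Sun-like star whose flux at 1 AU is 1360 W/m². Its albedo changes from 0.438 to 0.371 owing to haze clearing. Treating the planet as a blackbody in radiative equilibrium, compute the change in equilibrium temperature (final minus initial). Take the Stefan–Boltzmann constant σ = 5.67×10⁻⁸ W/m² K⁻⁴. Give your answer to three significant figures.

2.23 K

Flux at the orbit: S = 1360/(9.50)² = 15.07 W/m².
Before: T₁ = [15.07·0.562/(4σ)]^(1/4) = 78.17 K.
After:  T₂ = [15.07·0.629/(4σ)]^(1/4) = 80.40 K.
ΔT = T₂ − T₁ = 2.232 K.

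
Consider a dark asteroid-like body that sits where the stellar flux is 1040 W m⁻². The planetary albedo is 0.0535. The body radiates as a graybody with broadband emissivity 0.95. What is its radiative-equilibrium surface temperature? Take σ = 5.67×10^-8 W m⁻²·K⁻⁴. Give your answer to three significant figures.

260 kelvin

Averaging over the sphere, the absorbed flux is S(1−α)/4 = 246.1 W m⁻².
Radiative balance εσT⁴ = 246.1 gives T = [246.1/(0.95·σ)]^(1/4) = 260.0 K.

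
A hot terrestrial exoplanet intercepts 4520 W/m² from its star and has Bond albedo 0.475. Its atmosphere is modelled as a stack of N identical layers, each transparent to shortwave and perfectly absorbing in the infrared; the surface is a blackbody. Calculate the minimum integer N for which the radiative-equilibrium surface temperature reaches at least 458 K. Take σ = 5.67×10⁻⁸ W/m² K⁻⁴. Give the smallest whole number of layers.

4

OLR = S(1−α)/4 = 593.2 W/m²; the top layer radiates at T_e = 319.8 K.
Need (N+1)T_e⁴ ≥ T_s⁴, i.e. N+1 ≥ (458/319.8)⁴ = 4.205.
Rounding up, N = 4.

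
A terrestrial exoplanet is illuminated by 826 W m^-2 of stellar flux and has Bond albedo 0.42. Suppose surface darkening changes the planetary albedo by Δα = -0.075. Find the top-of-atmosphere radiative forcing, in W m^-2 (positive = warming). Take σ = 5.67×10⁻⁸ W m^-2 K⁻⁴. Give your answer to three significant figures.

15.5 W m^-2

The change in absorbed flux is Δ[S(1−α)/4] = −SΔα/4 = 15.49 W m^-2.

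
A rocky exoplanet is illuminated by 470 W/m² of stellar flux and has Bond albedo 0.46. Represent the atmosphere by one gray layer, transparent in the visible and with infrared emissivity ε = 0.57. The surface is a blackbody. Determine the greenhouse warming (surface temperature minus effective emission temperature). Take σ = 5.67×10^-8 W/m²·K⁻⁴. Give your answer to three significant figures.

16.0 kelvin

At the top of the atmosphere, σT_e⁴ = S(1−α)/4 = 63.45 W/m², giving T_e = 182.9 K.
The surface balance (absorbed SW + ε·downward IR = σT_s⁴) with T_a⁴ = T_s⁴/2 reduces to T_s = T_e·[2/(2−ε)]^¼ = 198.9 K.
T_s − T_e = 198.9 − 182.9 = 16.00 K.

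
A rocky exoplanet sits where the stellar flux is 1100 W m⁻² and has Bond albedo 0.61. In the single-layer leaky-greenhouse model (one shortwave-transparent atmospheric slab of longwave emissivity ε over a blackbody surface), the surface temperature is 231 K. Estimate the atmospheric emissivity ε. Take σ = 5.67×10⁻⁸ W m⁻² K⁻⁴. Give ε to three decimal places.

First, T_e = [1100·(1−0.61)/(4σ)]^(1/4) = 208.5 K.
Since (2−ε)/2 = (T_e/T_s)⁴ = 0.6643, ε = 0.6714.

0.671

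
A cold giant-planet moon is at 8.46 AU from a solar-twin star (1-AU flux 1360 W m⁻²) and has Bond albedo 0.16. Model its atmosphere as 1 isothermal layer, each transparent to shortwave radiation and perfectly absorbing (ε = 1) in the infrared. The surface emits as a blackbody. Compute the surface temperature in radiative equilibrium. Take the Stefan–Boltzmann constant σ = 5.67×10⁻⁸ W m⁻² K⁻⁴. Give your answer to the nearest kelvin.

Irradiance scales as 1/d², so S = 1360 W m⁻² × (1/8.46)² = 19.00 W m⁻².
Top-of-atmosphere balance: σT_e⁴ = S(1−α)/4 = 3.990 W m⁻² → T_e = 91.59 K.
Layer-by-layer balance gives σT_s⁴ = (N+1)σT_e⁴, so T_s = 2^¼·91.59 = 108.9 K.

109 K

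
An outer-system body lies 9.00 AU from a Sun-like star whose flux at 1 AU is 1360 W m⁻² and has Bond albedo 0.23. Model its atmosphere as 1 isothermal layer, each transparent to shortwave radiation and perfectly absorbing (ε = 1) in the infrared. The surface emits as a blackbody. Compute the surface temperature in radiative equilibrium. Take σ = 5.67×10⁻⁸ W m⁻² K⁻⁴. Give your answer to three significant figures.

Flux at the orbit: S = 1360/(9.00)² = 16.79 W m⁻².
The effective emission temperature is T_e = [S(1−α)/(4σ)]^¼ = 86.89 K.
Layer-by-layer balance gives σT_s⁴ = (N+1)σT_e⁴, so T_s = 2^¼·86.89 = 103.3 K.

103 kelvin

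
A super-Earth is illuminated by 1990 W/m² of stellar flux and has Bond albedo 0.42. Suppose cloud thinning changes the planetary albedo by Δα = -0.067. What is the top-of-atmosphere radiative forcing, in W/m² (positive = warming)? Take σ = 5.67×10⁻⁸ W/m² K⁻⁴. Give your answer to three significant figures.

33.3 W/m²

TOA radiative forcing: ΔF = −S·Δα/4 = −1990·(-0.067)/4 = 33.33 W/m².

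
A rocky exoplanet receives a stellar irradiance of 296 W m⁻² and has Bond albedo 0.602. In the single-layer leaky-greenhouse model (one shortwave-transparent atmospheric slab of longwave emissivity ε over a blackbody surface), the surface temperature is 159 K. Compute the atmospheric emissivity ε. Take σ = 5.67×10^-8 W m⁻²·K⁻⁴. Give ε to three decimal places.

0.375

Effective temperature: T_e = [S(1−α)/(4σ)]^(1/4) = 151.0 K.
T_s⁴ = T_e⁴·2/(2−ε) → ε = 2 − 2(T_e/T_s)⁴ = 2 − 2·(151.0/159)⁴ = 0.3746.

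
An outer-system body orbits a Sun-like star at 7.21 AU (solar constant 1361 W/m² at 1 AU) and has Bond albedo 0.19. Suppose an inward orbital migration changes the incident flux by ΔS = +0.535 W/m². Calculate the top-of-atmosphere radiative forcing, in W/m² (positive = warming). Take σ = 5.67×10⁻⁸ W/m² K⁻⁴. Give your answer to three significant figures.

By the inverse-square law, S = 1361/7.21² = 26.18 W/m².
TOA radiative forcing: ΔF = (1−α)ΔS/4 = 0.81·(+0.535)/4 = 0.1083 W/m².

0.108 W/m²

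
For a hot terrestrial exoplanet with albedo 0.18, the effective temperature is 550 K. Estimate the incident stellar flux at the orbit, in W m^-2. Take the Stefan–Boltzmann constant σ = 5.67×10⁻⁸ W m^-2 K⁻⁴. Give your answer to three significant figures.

25300 W m^-2

From S(1−α)/4 = σT⁴: S = 4σT⁴/(1−α).
σT⁴ = 5.67×10⁻⁸·(550)⁴ = 5188 W m^-2.
So S = 4×5188/(1−0.18) = 25310 W m^-2.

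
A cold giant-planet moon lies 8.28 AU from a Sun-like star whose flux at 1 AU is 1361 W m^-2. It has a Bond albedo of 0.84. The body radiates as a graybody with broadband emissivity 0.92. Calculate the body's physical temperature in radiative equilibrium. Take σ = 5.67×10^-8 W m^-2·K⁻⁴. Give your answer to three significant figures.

By the inverse-square law, S = 1361/8.28² = 19.85 W m^-2.
The planet absorbs (1−α)S over its disc πR² and re-emits over 4πR², so the mean absorbed flux is (1−0.84)·19.85/4 = 0.7941 W m^-2.
Equating to εσT⁴ with ε = 0.92: T = (0.7941/0.92σ)^(1/4) = 62.46 K.

62.5 K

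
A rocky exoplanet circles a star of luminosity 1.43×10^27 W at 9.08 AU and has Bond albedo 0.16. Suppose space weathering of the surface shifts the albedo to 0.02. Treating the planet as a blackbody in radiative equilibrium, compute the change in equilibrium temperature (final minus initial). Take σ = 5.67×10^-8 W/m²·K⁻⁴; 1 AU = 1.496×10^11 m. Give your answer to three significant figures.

4.83 K

d = 9.08 × 1.496×10^11 m = 1.358×10^12 m.
S = L/(4πd²) = 61.67 W/m².
Before: T₁ = [61.67·0.84/(4σ)]^(1/4) = 122.9 K.
Final:   T₂ = [S(1−0.02)/(4σ)]^(1/4) = 127.8 K.
Change: 127.8 − 122.9 = 4.830 K.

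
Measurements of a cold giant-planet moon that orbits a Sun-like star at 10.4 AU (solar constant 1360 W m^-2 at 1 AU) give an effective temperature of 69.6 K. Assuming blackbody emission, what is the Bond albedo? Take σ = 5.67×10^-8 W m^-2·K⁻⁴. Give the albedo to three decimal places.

0.577

Flux at the orbit: S = 1360/(10.4)² = 12.57 W m^-2.
Energy balance: S(1−α)/4 = σT⁴, so 1−α = 4σT⁴/S.
4σT⁴ = 4·5.67×10⁻⁸·(69.6)⁴ = 5.322 W m^-2.
Hence α = 1 − 5.322/12.57 = 0.5767.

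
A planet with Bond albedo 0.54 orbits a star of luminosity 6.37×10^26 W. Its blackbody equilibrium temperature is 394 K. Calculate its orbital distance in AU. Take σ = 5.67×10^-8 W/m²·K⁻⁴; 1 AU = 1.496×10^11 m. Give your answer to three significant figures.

0.437 AU

Required flux: S = 4σT⁴/(1−α) = 11880 W/m².
S = L/(4πd²) → d = √(L/4πS) = √(6.37×10^26/(4π·11880)) = 6.532×10^10 m = 0.4366 AU.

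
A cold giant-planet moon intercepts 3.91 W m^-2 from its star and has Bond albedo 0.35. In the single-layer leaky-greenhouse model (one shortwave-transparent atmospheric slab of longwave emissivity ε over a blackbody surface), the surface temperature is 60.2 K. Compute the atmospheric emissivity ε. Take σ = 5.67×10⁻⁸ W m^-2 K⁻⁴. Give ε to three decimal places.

0.294

TOA balance gives T_e = 57.86 K.
Since (2−ε)/2 = (T_e/T_s)⁴ = 0.8532, ε = 0.2936.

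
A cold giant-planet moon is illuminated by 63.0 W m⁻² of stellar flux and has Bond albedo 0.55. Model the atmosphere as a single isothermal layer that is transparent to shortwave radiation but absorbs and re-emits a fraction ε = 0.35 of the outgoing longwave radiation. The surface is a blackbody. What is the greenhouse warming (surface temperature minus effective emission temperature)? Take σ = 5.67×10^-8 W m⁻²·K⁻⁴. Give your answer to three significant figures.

Effective emission temperature (TOA balance): σT_e⁴ = S(1−α)/4 = 7.087 W m⁻² → T_e = 105.7 K.
The surface balance (absorbed SW + ε·downward IR = σT_s⁴) with T_a⁴ = T_s⁴/2 reduces to T_s = T_e·[2/(2−ε)]^¼ = 110.9 K.
Greenhouse warming: T_s − T_e = 5.209 K.

5.21 K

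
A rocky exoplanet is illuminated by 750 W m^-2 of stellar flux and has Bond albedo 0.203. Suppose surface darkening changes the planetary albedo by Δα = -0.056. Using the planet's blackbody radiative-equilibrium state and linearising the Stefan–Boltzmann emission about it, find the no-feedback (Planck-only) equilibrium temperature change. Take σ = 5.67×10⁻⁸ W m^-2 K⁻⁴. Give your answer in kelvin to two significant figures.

The baseline emission temperature is T_e = 226.6 K.
TOA radiative forcing: ΔF = −S·Δα/4 = −750.0·(-0.056)/4 = 10.50 W m^-2.
Linearising σT⁴ gives d(σT⁴)/dT = 4σT_e³ = 2.638 W m^-2 per K.
ΔT₀ = ΔF/λ_P = 10.50/2.638 = 3.98 K.

4.0 K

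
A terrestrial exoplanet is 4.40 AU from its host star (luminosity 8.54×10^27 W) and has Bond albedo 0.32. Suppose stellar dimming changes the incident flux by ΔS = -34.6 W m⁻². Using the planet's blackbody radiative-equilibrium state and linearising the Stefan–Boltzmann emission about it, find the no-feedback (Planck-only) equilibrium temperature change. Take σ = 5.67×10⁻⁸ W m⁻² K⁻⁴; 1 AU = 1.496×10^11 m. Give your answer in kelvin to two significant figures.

Orbital distance: d = 4.40 AU = 6.582×10^11 m.
Flux at the orbit: S = L/(4πd²) = 8.54×10^27/(4π·(6.58×10^11)²) = 1568 W m⁻².
Reference equilibrium: T_e = [S(1−α)/(4σ)]^(1/4) = 261.9 K.
Only a fraction (1−α) is absorbed and it's spread over 4πR², so ΔF = (1−α)ΔS/4 = -5.882 W m⁻².
The Planck feedback parameter is 4σT_e³ = 4.073 W m⁻²/K.
So ΔT₀ = -5.882/4.073 = -1.44 K.

-1.4 kelvin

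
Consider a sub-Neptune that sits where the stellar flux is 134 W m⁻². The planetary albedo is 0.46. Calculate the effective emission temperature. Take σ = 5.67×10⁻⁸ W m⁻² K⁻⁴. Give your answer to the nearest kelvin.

134 kelvin

Averaging over the sphere, the absorbed flux is S(1−α)/4 = 18.09 W m⁻².
Balancing against σT⁴: T = (18.09/5.67×10⁻⁸)^(1/4) = 133.6 K.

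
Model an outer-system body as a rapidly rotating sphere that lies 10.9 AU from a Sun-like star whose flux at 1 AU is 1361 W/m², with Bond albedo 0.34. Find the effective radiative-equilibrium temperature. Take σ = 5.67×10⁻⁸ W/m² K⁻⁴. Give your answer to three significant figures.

Irradiance scales as 1/d², so S = 1361 W/m² × (1/10.9)² = 11.46 W/m².
The planet absorbs (1−α)S over its disc πR² and re-emits over 4πR², so the mean absorbed flux is (1−0.34)·11.46/4 = 1.890 W/m².
Set σT⁴ = 1.890 → T = (1.890/σ)^(1/4) = 75.98 K.

76.0 K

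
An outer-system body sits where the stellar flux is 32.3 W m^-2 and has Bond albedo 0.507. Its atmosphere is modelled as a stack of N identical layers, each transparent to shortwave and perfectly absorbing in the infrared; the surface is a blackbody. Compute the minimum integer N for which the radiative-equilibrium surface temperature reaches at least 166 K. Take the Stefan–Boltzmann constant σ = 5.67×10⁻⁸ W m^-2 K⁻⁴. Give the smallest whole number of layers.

10

OLR = S(1−α)/4 = 3.981 W m^-2; the top layer radiates at T_e = 91.54 K.
Since T_s⁴ = (N+1)T_e⁴, we need N ≥ (T_s/T_e)⁴ − 1 = 9.815.
Rounding up, N = 10.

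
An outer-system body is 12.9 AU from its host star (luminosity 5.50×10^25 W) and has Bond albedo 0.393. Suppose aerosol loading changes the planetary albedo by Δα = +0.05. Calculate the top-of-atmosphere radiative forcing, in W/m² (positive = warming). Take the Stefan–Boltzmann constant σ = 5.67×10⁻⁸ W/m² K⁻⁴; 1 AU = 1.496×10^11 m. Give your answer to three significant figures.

Orbital distance: d = 12.9 AU = 1.930×10^12 m.
S = L/(4πd²) = 1.175 W/m².
TOA radiative forcing: ΔF = −S·Δα/4 = −1.175·(+0.05)/4 = -0.01469 W/m².

-0.0147 W/m²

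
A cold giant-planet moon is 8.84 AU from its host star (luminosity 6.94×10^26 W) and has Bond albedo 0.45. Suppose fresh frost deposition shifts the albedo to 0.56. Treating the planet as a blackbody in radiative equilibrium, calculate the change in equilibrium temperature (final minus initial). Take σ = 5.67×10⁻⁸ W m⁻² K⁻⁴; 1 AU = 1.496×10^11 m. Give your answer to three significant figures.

d = 8.84 × 1.496×10^11 m = 1.322×10^12 m.
Spreading L over a sphere of radius d: S = 6.94×10^26/(4π·1.32×10^12²) = 31.58 W m⁻².
With α = 0.45, T₁ = 93.55 K.
After:  T₂ = [31.58·0.44/(4σ)]^(1/4) = 88.47 K.
Change: 88.47 − 93.55 = -5.076 K.

-5.08 K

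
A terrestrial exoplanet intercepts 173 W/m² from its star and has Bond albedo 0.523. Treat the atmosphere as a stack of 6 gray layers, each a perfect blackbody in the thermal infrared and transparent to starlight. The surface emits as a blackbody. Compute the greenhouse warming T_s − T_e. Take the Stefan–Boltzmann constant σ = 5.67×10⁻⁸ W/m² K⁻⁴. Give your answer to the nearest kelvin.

Top-of-atmosphere balance: σT_e⁴ = S(1−α)/4 = 20.63 W/m² → T_e = 138.1 K.
T_s = (N+1)^(1/4)·T_e = 224.6 K.
Warming: T_s − T_e = 86.54 K.

87 K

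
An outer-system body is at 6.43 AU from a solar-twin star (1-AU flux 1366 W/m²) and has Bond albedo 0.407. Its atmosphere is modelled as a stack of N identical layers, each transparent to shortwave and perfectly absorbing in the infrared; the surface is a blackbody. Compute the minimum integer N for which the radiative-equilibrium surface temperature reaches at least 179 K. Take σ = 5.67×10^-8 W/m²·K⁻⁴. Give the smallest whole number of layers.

11

By the inverse-square law, S = 1366/6.43² = 33.04 W/m².
The effective emission temperature is T_e = [S(1−α)/(4σ)]^¼ = 96.41 K.
Need (N+1)T_e⁴ ≥ T_s⁴, i.e. N+1 ≥ (179/96.41)⁴ = 11.884.
The minimum whole number is N = 11.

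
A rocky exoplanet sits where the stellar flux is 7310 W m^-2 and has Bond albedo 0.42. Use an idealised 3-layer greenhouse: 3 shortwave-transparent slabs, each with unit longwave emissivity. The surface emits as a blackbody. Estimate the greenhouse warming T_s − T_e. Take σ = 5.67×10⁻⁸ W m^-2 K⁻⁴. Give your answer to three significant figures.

153 K

The effective emission temperature is T_e = [S(1−α)/(4σ)]^¼ = 369.8 K.
Surface: T_s = (4)^¼·T_e = 522.9 K.
So the greenhouse effect raises the surface by 522.9 − 369.8 = 153.2 K.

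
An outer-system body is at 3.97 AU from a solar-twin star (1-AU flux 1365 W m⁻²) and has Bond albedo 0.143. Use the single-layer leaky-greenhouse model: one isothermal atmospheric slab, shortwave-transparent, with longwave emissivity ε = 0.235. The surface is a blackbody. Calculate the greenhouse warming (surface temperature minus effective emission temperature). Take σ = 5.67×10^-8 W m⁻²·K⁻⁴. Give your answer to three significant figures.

4.27 K

Flux at the orbit: S = 1365/(3.97)² = 86.61 W m⁻².
At the top of the atmosphere, σT_e⁴ = S(1−α)/4 = 18.56 W m⁻², giving T_e = 134.5 K.
Surface balance with a leaky layer gives σT_s⁴ = σT_e⁴·2/(2−ε), so T_s = T_e·[2/(2−0.235)]^(1/4) = 138.8 K.
T_s − T_e = 138.8 − 134.5 = 4.269 K.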